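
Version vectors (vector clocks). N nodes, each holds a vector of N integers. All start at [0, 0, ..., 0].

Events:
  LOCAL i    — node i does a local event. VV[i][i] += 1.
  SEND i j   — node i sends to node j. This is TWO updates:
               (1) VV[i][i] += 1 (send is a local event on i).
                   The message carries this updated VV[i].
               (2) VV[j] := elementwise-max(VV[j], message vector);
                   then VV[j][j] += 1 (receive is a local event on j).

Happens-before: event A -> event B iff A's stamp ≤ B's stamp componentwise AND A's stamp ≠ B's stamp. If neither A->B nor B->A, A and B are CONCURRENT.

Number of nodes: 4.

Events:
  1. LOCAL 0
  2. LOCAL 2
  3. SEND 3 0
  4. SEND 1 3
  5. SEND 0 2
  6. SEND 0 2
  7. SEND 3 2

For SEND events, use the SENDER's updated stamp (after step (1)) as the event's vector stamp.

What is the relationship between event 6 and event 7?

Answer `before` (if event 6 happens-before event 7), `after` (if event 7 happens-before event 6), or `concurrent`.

Answer: concurrent

Derivation:
Initial: VV[0]=[0, 0, 0, 0]
Initial: VV[1]=[0, 0, 0, 0]
Initial: VV[2]=[0, 0, 0, 0]
Initial: VV[3]=[0, 0, 0, 0]
Event 1: LOCAL 0: VV[0][0]++ -> VV[0]=[1, 0, 0, 0]
Event 2: LOCAL 2: VV[2][2]++ -> VV[2]=[0, 0, 1, 0]
Event 3: SEND 3->0: VV[3][3]++ -> VV[3]=[0, 0, 0, 1], msg_vec=[0, 0, 0, 1]; VV[0]=max(VV[0],msg_vec) then VV[0][0]++ -> VV[0]=[2, 0, 0, 1]
Event 4: SEND 1->3: VV[1][1]++ -> VV[1]=[0, 1, 0, 0], msg_vec=[0, 1, 0, 0]; VV[3]=max(VV[3],msg_vec) then VV[3][3]++ -> VV[3]=[0, 1, 0, 2]
Event 5: SEND 0->2: VV[0][0]++ -> VV[0]=[3, 0, 0, 1], msg_vec=[3, 0, 0, 1]; VV[2]=max(VV[2],msg_vec) then VV[2][2]++ -> VV[2]=[3, 0, 2, 1]
Event 6: SEND 0->2: VV[0][0]++ -> VV[0]=[4, 0, 0, 1], msg_vec=[4, 0, 0, 1]; VV[2]=max(VV[2],msg_vec) then VV[2][2]++ -> VV[2]=[4, 0, 3, 1]
Event 7: SEND 3->2: VV[3][3]++ -> VV[3]=[0, 1, 0, 3], msg_vec=[0, 1, 0, 3]; VV[2]=max(VV[2],msg_vec) then VV[2][2]++ -> VV[2]=[4, 1, 4, 3]
Event 6 stamp: [4, 0, 0, 1]
Event 7 stamp: [0, 1, 0, 3]
[4, 0, 0, 1] <= [0, 1, 0, 3]? False
[0, 1, 0, 3] <= [4, 0, 0, 1]? False
Relation: concurrent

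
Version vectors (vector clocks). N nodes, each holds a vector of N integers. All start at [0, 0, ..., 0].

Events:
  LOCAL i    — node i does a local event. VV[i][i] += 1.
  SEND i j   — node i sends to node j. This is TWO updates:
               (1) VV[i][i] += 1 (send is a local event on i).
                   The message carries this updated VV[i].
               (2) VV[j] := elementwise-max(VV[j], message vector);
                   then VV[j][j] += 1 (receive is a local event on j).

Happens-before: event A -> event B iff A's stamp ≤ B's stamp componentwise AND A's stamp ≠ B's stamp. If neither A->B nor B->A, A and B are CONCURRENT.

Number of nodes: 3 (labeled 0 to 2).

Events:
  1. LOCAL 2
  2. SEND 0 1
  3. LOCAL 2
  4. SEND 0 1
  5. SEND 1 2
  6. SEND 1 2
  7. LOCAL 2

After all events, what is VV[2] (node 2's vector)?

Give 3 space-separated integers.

Answer: 2 4 5

Derivation:
Initial: VV[0]=[0, 0, 0]
Initial: VV[1]=[0, 0, 0]
Initial: VV[2]=[0, 0, 0]
Event 1: LOCAL 2: VV[2][2]++ -> VV[2]=[0, 0, 1]
Event 2: SEND 0->1: VV[0][0]++ -> VV[0]=[1, 0, 0], msg_vec=[1, 0, 0]; VV[1]=max(VV[1],msg_vec) then VV[1][1]++ -> VV[1]=[1, 1, 0]
Event 3: LOCAL 2: VV[2][2]++ -> VV[2]=[0, 0, 2]
Event 4: SEND 0->1: VV[0][0]++ -> VV[0]=[2, 0, 0], msg_vec=[2, 0, 0]; VV[1]=max(VV[1],msg_vec) then VV[1][1]++ -> VV[1]=[2, 2, 0]
Event 5: SEND 1->2: VV[1][1]++ -> VV[1]=[2, 3, 0], msg_vec=[2, 3, 0]; VV[2]=max(VV[2],msg_vec) then VV[2][2]++ -> VV[2]=[2, 3, 3]
Event 6: SEND 1->2: VV[1][1]++ -> VV[1]=[2, 4, 0], msg_vec=[2, 4, 0]; VV[2]=max(VV[2],msg_vec) then VV[2][2]++ -> VV[2]=[2, 4, 4]
Event 7: LOCAL 2: VV[2][2]++ -> VV[2]=[2, 4, 5]
Final vectors: VV[0]=[2, 0, 0]; VV[1]=[2, 4, 0]; VV[2]=[2, 4, 5]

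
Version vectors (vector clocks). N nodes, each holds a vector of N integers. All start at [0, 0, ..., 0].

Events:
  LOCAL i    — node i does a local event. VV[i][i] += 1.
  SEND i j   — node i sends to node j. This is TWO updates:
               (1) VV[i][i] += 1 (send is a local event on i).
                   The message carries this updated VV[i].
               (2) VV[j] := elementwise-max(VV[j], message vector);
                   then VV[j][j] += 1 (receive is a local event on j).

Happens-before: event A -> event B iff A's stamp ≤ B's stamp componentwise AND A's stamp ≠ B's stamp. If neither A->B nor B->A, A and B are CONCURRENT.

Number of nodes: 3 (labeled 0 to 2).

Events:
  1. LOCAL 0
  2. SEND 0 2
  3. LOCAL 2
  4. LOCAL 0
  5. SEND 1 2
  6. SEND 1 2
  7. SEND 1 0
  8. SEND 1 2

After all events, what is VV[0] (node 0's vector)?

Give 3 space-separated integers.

Answer: 4 3 0

Derivation:
Initial: VV[0]=[0, 0, 0]
Initial: VV[1]=[0, 0, 0]
Initial: VV[2]=[0, 0, 0]
Event 1: LOCAL 0: VV[0][0]++ -> VV[0]=[1, 0, 0]
Event 2: SEND 0->2: VV[0][0]++ -> VV[0]=[2, 0, 0], msg_vec=[2, 0, 0]; VV[2]=max(VV[2],msg_vec) then VV[2][2]++ -> VV[2]=[2, 0, 1]
Event 3: LOCAL 2: VV[2][2]++ -> VV[2]=[2, 0, 2]
Event 4: LOCAL 0: VV[0][0]++ -> VV[0]=[3, 0, 0]
Event 5: SEND 1->2: VV[1][1]++ -> VV[1]=[0, 1, 0], msg_vec=[0, 1, 0]; VV[2]=max(VV[2],msg_vec) then VV[2][2]++ -> VV[2]=[2, 1, 3]
Event 6: SEND 1->2: VV[1][1]++ -> VV[1]=[0, 2, 0], msg_vec=[0, 2, 0]; VV[2]=max(VV[2],msg_vec) then VV[2][2]++ -> VV[2]=[2, 2, 4]
Event 7: SEND 1->0: VV[1][1]++ -> VV[1]=[0, 3, 0], msg_vec=[0, 3, 0]; VV[0]=max(VV[0],msg_vec) then VV[0][0]++ -> VV[0]=[4, 3, 0]
Event 8: SEND 1->2: VV[1][1]++ -> VV[1]=[0, 4, 0], msg_vec=[0, 4, 0]; VV[2]=max(VV[2],msg_vec) then VV[2][2]++ -> VV[2]=[2, 4, 5]
Final vectors: VV[0]=[4, 3, 0]; VV[1]=[0, 4, 0]; VV[2]=[2, 4, 5]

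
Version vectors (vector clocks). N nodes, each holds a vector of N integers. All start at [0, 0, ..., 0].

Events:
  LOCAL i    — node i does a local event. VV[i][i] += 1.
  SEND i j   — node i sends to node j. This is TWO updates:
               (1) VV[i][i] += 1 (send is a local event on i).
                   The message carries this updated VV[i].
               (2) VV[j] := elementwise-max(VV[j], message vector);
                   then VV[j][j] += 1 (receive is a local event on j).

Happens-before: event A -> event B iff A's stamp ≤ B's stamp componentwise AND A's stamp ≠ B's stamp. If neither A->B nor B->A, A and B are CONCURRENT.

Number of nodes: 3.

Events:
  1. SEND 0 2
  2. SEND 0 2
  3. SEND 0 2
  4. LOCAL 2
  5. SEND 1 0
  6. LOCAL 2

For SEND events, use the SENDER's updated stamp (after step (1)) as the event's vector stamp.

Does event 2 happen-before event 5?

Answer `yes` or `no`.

Initial: VV[0]=[0, 0, 0]
Initial: VV[1]=[0, 0, 0]
Initial: VV[2]=[0, 0, 0]
Event 1: SEND 0->2: VV[0][0]++ -> VV[0]=[1, 0, 0], msg_vec=[1, 0, 0]; VV[2]=max(VV[2],msg_vec) then VV[2][2]++ -> VV[2]=[1, 0, 1]
Event 2: SEND 0->2: VV[0][0]++ -> VV[0]=[2, 0, 0], msg_vec=[2, 0, 0]; VV[2]=max(VV[2],msg_vec) then VV[2][2]++ -> VV[2]=[2, 0, 2]
Event 3: SEND 0->2: VV[0][0]++ -> VV[0]=[3, 0, 0], msg_vec=[3, 0, 0]; VV[2]=max(VV[2],msg_vec) then VV[2][2]++ -> VV[2]=[3, 0, 3]
Event 4: LOCAL 2: VV[2][2]++ -> VV[2]=[3, 0, 4]
Event 5: SEND 1->0: VV[1][1]++ -> VV[1]=[0, 1, 0], msg_vec=[0, 1, 0]; VV[0]=max(VV[0],msg_vec) then VV[0][0]++ -> VV[0]=[4, 1, 0]
Event 6: LOCAL 2: VV[2][2]++ -> VV[2]=[3, 0, 5]
Event 2 stamp: [2, 0, 0]
Event 5 stamp: [0, 1, 0]
[2, 0, 0] <= [0, 1, 0]? False. Equal? False. Happens-before: False

Answer: no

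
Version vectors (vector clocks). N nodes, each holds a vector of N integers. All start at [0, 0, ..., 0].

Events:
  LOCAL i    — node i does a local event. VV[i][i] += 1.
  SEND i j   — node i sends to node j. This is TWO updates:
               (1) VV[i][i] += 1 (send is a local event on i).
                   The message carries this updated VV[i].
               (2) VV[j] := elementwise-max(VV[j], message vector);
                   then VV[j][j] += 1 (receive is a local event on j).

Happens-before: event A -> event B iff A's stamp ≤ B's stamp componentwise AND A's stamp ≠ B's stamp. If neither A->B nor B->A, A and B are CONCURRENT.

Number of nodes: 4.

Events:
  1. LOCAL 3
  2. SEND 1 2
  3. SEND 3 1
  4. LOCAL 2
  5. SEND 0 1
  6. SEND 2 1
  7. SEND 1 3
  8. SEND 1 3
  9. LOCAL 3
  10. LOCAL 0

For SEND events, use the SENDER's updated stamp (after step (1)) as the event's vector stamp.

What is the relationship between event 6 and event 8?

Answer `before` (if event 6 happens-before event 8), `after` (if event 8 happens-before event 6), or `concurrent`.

Initial: VV[0]=[0, 0, 0, 0]
Initial: VV[1]=[0, 0, 0, 0]
Initial: VV[2]=[0, 0, 0, 0]
Initial: VV[3]=[0, 0, 0, 0]
Event 1: LOCAL 3: VV[3][3]++ -> VV[3]=[0, 0, 0, 1]
Event 2: SEND 1->2: VV[1][1]++ -> VV[1]=[0, 1, 0, 0], msg_vec=[0, 1, 0, 0]; VV[2]=max(VV[2],msg_vec) then VV[2][2]++ -> VV[2]=[0, 1, 1, 0]
Event 3: SEND 3->1: VV[3][3]++ -> VV[3]=[0, 0, 0, 2], msg_vec=[0, 0, 0, 2]; VV[1]=max(VV[1],msg_vec) then VV[1][1]++ -> VV[1]=[0, 2, 0, 2]
Event 4: LOCAL 2: VV[2][2]++ -> VV[2]=[0, 1, 2, 0]
Event 5: SEND 0->1: VV[0][0]++ -> VV[0]=[1, 0, 0, 0], msg_vec=[1, 0, 0, 0]; VV[1]=max(VV[1],msg_vec) then VV[1][1]++ -> VV[1]=[1, 3, 0, 2]
Event 6: SEND 2->1: VV[2][2]++ -> VV[2]=[0, 1, 3, 0], msg_vec=[0, 1, 3, 0]; VV[1]=max(VV[1],msg_vec) then VV[1][1]++ -> VV[1]=[1, 4, 3, 2]
Event 7: SEND 1->3: VV[1][1]++ -> VV[1]=[1, 5, 3, 2], msg_vec=[1, 5, 3, 2]; VV[3]=max(VV[3],msg_vec) then VV[3][3]++ -> VV[3]=[1, 5, 3, 3]
Event 8: SEND 1->3: VV[1][1]++ -> VV[1]=[1, 6, 3, 2], msg_vec=[1, 6, 3, 2]; VV[3]=max(VV[3],msg_vec) then VV[3][3]++ -> VV[3]=[1, 6, 3, 4]
Event 9: LOCAL 3: VV[3][3]++ -> VV[3]=[1, 6, 3, 5]
Event 10: LOCAL 0: VV[0][0]++ -> VV[0]=[2, 0, 0, 0]
Event 6 stamp: [0, 1, 3, 0]
Event 8 stamp: [1, 6, 3, 2]
[0, 1, 3, 0] <= [1, 6, 3, 2]? True
[1, 6, 3, 2] <= [0, 1, 3, 0]? False
Relation: before

Answer: before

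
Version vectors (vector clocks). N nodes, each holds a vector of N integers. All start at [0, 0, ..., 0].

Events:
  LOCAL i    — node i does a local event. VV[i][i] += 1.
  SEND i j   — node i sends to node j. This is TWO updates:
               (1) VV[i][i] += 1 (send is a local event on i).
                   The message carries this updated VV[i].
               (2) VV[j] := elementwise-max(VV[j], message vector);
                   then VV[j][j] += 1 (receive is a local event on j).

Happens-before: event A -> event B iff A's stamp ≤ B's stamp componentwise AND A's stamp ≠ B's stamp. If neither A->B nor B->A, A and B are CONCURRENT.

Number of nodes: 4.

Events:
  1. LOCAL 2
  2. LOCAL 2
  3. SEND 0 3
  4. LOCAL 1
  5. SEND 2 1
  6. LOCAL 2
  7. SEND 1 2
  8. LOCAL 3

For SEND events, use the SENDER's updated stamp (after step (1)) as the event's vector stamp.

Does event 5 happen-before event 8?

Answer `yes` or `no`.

Initial: VV[0]=[0, 0, 0, 0]
Initial: VV[1]=[0, 0, 0, 0]
Initial: VV[2]=[0, 0, 0, 0]
Initial: VV[3]=[0, 0, 0, 0]
Event 1: LOCAL 2: VV[2][2]++ -> VV[2]=[0, 0, 1, 0]
Event 2: LOCAL 2: VV[2][2]++ -> VV[2]=[0, 0, 2, 0]
Event 3: SEND 0->3: VV[0][0]++ -> VV[0]=[1, 0, 0, 0], msg_vec=[1, 0, 0, 0]; VV[3]=max(VV[3],msg_vec) then VV[3][3]++ -> VV[3]=[1, 0, 0, 1]
Event 4: LOCAL 1: VV[1][1]++ -> VV[1]=[0, 1, 0, 0]
Event 5: SEND 2->1: VV[2][2]++ -> VV[2]=[0, 0, 3, 0], msg_vec=[0, 0, 3, 0]; VV[1]=max(VV[1],msg_vec) then VV[1][1]++ -> VV[1]=[0, 2, 3, 0]
Event 6: LOCAL 2: VV[2][2]++ -> VV[2]=[0, 0, 4, 0]
Event 7: SEND 1->2: VV[1][1]++ -> VV[1]=[0, 3, 3, 0], msg_vec=[0, 3, 3, 0]; VV[2]=max(VV[2],msg_vec) then VV[2][2]++ -> VV[2]=[0, 3, 5, 0]
Event 8: LOCAL 3: VV[3][3]++ -> VV[3]=[1, 0, 0, 2]
Event 5 stamp: [0, 0, 3, 0]
Event 8 stamp: [1, 0, 0, 2]
[0, 0, 3, 0] <= [1, 0, 0, 2]? False. Equal? False. Happens-before: False

Answer: no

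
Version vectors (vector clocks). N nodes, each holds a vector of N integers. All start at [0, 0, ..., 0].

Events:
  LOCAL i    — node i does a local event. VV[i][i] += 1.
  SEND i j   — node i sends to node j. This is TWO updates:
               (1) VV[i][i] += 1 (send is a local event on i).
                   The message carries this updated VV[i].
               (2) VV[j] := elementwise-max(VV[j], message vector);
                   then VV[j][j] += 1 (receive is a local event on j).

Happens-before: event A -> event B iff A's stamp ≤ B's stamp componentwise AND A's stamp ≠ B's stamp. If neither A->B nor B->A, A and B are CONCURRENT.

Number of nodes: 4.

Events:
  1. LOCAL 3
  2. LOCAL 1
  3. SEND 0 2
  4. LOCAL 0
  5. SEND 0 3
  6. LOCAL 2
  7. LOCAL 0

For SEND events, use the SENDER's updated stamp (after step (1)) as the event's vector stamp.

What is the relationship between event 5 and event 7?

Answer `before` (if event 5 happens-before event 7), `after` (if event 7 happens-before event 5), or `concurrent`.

Answer: before

Derivation:
Initial: VV[0]=[0, 0, 0, 0]
Initial: VV[1]=[0, 0, 0, 0]
Initial: VV[2]=[0, 0, 0, 0]
Initial: VV[3]=[0, 0, 0, 0]
Event 1: LOCAL 3: VV[3][3]++ -> VV[3]=[0, 0, 0, 1]
Event 2: LOCAL 1: VV[1][1]++ -> VV[1]=[0, 1, 0, 0]
Event 3: SEND 0->2: VV[0][0]++ -> VV[0]=[1, 0, 0, 0], msg_vec=[1, 0, 0, 0]; VV[2]=max(VV[2],msg_vec) then VV[2][2]++ -> VV[2]=[1, 0, 1, 0]
Event 4: LOCAL 0: VV[0][0]++ -> VV[0]=[2, 0, 0, 0]
Event 5: SEND 0->3: VV[0][0]++ -> VV[0]=[3, 0, 0, 0], msg_vec=[3, 0, 0, 0]; VV[3]=max(VV[3],msg_vec) then VV[3][3]++ -> VV[3]=[3, 0, 0, 2]
Event 6: LOCAL 2: VV[2][2]++ -> VV[2]=[1, 0, 2, 0]
Event 7: LOCAL 0: VV[0][0]++ -> VV[0]=[4, 0, 0, 0]
Event 5 stamp: [3, 0, 0, 0]
Event 7 stamp: [4, 0, 0, 0]
[3, 0, 0, 0] <= [4, 0, 0, 0]? True
[4, 0, 0, 0] <= [3, 0, 0, 0]? False
Relation: before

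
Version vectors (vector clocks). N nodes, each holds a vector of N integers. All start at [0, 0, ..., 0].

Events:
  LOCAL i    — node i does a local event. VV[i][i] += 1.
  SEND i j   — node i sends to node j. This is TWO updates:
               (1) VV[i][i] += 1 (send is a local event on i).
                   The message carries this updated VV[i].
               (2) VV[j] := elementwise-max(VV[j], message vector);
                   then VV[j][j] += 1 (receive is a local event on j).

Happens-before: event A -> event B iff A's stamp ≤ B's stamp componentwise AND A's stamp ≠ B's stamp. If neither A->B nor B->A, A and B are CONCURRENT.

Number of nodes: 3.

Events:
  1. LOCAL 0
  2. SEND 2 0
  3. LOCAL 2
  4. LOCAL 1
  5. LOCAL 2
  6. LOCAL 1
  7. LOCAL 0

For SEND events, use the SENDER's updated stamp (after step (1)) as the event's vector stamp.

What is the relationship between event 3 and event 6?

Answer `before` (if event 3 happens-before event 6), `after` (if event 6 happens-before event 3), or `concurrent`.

Initial: VV[0]=[0, 0, 0]
Initial: VV[1]=[0, 0, 0]
Initial: VV[2]=[0, 0, 0]
Event 1: LOCAL 0: VV[0][0]++ -> VV[0]=[1, 0, 0]
Event 2: SEND 2->0: VV[2][2]++ -> VV[2]=[0, 0, 1], msg_vec=[0, 0, 1]; VV[0]=max(VV[0],msg_vec) then VV[0][0]++ -> VV[0]=[2, 0, 1]
Event 3: LOCAL 2: VV[2][2]++ -> VV[2]=[0, 0, 2]
Event 4: LOCAL 1: VV[1][1]++ -> VV[1]=[0, 1, 0]
Event 5: LOCAL 2: VV[2][2]++ -> VV[2]=[0, 0, 3]
Event 6: LOCAL 1: VV[1][1]++ -> VV[1]=[0, 2, 0]
Event 7: LOCAL 0: VV[0][0]++ -> VV[0]=[3, 0, 1]
Event 3 stamp: [0, 0, 2]
Event 6 stamp: [0, 2, 0]
[0, 0, 2] <= [0, 2, 0]? False
[0, 2, 0] <= [0, 0, 2]? False
Relation: concurrent

Answer: concurrent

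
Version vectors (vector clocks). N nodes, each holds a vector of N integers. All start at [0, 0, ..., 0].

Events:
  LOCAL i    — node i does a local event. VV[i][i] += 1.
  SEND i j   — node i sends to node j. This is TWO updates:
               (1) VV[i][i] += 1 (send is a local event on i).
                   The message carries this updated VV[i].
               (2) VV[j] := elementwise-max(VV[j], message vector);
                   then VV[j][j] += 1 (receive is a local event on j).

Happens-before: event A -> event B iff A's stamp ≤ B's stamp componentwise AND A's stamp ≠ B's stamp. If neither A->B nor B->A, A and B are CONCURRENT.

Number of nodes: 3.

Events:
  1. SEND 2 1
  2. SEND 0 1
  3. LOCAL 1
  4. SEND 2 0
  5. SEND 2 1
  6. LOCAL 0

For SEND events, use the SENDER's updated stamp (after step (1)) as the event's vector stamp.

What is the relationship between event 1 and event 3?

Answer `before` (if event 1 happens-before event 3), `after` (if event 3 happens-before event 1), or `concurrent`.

Initial: VV[0]=[0, 0, 0]
Initial: VV[1]=[0, 0, 0]
Initial: VV[2]=[0, 0, 0]
Event 1: SEND 2->1: VV[2][2]++ -> VV[2]=[0, 0, 1], msg_vec=[0, 0, 1]; VV[1]=max(VV[1],msg_vec) then VV[1][1]++ -> VV[1]=[0, 1, 1]
Event 2: SEND 0->1: VV[0][0]++ -> VV[0]=[1, 0, 0], msg_vec=[1, 0, 0]; VV[1]=max(VV[1],msg_vec) then VV[1][1]++ -> VV[1]=[1, 2, 1]
Event 3: LOCAL 1: VV[1][1]++ -> VV[1]=[1, 3, 1]
Event 4: SEND 2->0: VV[2][2]++ -> VV[2]=[0, 0, 2], msg_vec=[0, 0, 2]; VV[0]=max(VV[0],msg_vec) then VV[0][0]++ -> VV[0]=[2, 0, 2]
Event 5: SEND 2->1: VV[2][2]++ -> VV[2]=[0, 0, 3], msg_vec=[0, 0, 3]; VV[1]=max(VV[1],msg_vec) then VV[1][1]++ -> VV[1]=[1, 4, 3]
Event 6: LOCAL 0: VV[0][0]++ -> VV[0]=[3, 0, 2]
Event 1 stamp: [0, 0, 1]
Event 3 stamp: [1, 3, 1]
[0, 0, 1] <= [1, 3, 1]? True
[1, 3, 1] <= [0, 0, 1]? False
Relation: before

Answer: before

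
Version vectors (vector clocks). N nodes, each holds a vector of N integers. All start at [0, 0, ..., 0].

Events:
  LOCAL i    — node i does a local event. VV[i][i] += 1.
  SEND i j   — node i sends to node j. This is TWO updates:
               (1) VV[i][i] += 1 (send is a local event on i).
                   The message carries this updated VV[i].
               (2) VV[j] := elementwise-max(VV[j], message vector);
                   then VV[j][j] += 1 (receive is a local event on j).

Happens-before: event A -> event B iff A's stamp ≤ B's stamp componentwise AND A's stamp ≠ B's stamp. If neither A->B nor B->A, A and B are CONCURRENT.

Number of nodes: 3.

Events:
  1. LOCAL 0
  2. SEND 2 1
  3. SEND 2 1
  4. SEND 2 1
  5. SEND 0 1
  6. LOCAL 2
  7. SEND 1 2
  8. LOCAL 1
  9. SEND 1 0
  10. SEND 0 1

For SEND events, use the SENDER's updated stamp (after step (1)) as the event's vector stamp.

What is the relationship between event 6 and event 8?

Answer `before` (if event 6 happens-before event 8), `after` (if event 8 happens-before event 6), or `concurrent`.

Initial: VV[0]=[0, 0, 0]
Initial: VV[1]=[0, 0, 0]
Initial: VV[2]=[0, 0, 0]
Event 1: LOCAL 0: VV[0][0]++ -> VV[0]=[1, 0, 0]
Event 2: SEND 2->1: VV[2][2]++ -> VV[2]=[0, 0, 1], msg_vec=[0, 0, 1]; VV[1]=max(VV[1],msg_vec) then VV[1][1]++ -> VV[1]=[0, 1, 1]
Event 3: SEND 2->1: VV[2][2]++ -> VV[2]=[0, 0, 2], msg_vec=[0, 0, 2]; VV[1]=max(VV[1],msg_vec) then VV[1][1]++ -> VV[1]=[0, 2, 2]
Event 4: SEND 2->1: VV[2][2]++ -> VV[2]=[0, 0, 3], msg_vec=[0, 0, 3]; VV[1]=max(VV[1],msg_vec) then VV[1][1]++ -> VV[1]=[0, 3, 3]
Event 5: SEND 0->1: VV[0][0]++ -> VV[0]=[2, 0, 0], msg_vec=[2, 0, 0]; VV[1]=max(VV[1],msg_vec) then VV[1][1]++ -> VV[1]=[2, 4, 3]
Event 6: LOCAL 2: VV[2][2]++ -> VV[2]=[0, 0, 4]
Event 7: SEND 1->2: VV[1][1]++ -> VV[1]=[2, 5, 3], msg_vec=[2, 5, 3]; VV[2]=max(VV[2],msg_vec) then VV[2][2]++ -> VV[2]=[2, 5, 5]
Event 8: LOCAL 1: VV[1][1]++ -> VV[1]=[2, 6, 3]
Event 9: SEND 1->0: VV[1][1]++ -> VV[1]=[2, 7, 3], msg_vec=[2, 7, 3]; VV[0]=max(VV[0],msg_vec) then VV[0][0]++ -> VV[0]=[3, 7, 3]
Event 10: SEND 0->1: VV[0][0]++ -> VV[0]=[4, 7, 3], msg_vec=[4, 7, 3]; VV[1]=max(VV[1],msg_vec) then VV[1][1]++ -> VV[1]=[4, 8, 3]
Event 6 stamp: [0, 0, 4]
Event 8 stamp: [2, 6, 3]
[0, 0, 4] <= [2, 6, 3]? False
[2, 6, 3] <= [0, 0, 4]? False
Relation: concurrent

Answer: concurrent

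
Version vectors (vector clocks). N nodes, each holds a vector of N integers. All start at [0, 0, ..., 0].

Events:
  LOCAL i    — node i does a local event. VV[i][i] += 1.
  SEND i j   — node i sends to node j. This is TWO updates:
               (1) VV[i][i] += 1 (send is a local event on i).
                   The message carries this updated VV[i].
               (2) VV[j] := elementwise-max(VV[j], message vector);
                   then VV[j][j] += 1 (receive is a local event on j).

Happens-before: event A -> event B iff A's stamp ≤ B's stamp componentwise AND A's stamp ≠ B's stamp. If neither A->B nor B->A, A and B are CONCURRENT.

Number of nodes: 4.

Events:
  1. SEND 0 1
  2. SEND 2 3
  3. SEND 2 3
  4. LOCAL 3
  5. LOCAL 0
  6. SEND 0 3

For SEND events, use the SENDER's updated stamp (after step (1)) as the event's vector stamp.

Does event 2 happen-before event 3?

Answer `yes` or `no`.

Answer: yes

Derivation:
Initial: VV[0]=[0, 0, 0, 0]
Initial: VV[1]=[0, 0, 0, 0]
Initial: VV[2]=[0, 0, 0, 0]
Initial: VV[3]=[0, 0, 0, 0]
Event 1: SEND 0->1: VV[0][0]++ -> VV[0]=[1, 0, 0, 0], msg_vec=[1, 0, 0, 0]; VV[1]=max(VV[1],msg_vec) then VV[1][1]++ -> VV[1]=[1, 1, 0, 0]
Event 2: SEND 2->3: VV[2][2]++ -> VV[2]=[0, 0, 1, 0], msg_vec=[0, 0, 1, 0]; VV[3]=max(VV[3],msg_vec) then VV[3][3]++ -> VV[3]=[0, 0, 1, 1]
Event 3: SEND 2->3: VV[2][2]++ -> VV[2]=[0, 0, 2, 0], msg_vec=[0, 0, 2, 0]; VV[3]=max(VV[3],msg_vec) then VV[3][3]++ -> VV[3]=[0, 0, 2, 2]
Event 4: LOCAL 3: VV[3][3]++ -> VV[3]=[0, 0, 2, 3]
Event 5: LOCAL 0: VV[0][0]++ -> VV[0]=[2, 0, 0, 0]
Event 6: SEND 0->3: VV[0][0]++ -> VV[0]=[3, 0, 0, 0], msg_vec=[3, 0, 0, 0]; VV[3]=max(VV[3],msg_vec) then VV[3][3]++ -> VV[3]=[3, 0, 2, 4]
Event 2 stamp: [0, 0, 1, 0]
Event 3 stamp: [0, 0, 2, 0]
[0, 0, 1, 0] <= [0, 0, 2, 0]? True. Equal? False. Happens-before: True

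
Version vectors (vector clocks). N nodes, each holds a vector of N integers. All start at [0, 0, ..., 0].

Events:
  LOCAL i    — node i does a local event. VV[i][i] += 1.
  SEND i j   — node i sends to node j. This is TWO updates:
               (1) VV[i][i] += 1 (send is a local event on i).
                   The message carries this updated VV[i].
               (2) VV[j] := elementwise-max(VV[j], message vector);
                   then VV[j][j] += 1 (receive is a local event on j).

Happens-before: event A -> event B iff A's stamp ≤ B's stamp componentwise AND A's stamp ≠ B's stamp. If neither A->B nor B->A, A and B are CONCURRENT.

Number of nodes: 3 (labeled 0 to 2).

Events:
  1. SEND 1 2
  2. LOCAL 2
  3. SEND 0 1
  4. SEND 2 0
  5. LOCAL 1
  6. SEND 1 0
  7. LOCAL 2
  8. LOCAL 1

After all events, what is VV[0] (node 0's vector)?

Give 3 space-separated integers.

Answer: 3 4 3

Derivation:
Initial: VV[0]=[0, 0, 0]
Initial: VV[1]=[0, 0, 0]
Initial: VV[2]=[0, 0, 0]
Event 1: SEND 1->2: VV[1][1]++ -> VV[1]=[0, 1, 0], msg_vec=[0, 1, 0]; VV[2]=max(VV[2],msg_vec) then VV[2][2]++ -> VV[2]=[0, 1, 1]
Event 2: LOCAL 2: VV[2][2]++ -> VV[2]=[0, 1, 2]
Event 3: SEND 0->1: VV[0][0]++ -> VV[0]=[1, 0, 0], msg_vec=[1, 0, 0]; VV[1]=max(VV[1],msg_vec) then VV[1][1]++ -> VV[1]=[1, 2, 0]
Event 4: SEND 2->0: VV[2][2]++ -> VV[2]=[0, 1, 3], msg_vec=[0, 1, 3]; VV[0]=max(VV[0],msg_vec) then VV[0][0]++ -> VV[0]=[2, 1, 3]
Event 5: LOCAL 1: VV[1][1]++ -> VV[1]=[1, 3, 0]
Event 6: SEND 1->0: VV[1][1]++ -> VV[1]=[1, 4, 0], msg_vec=[1, 4, 0]; VV[0]=max(VV[0],msg_vec) then VV[0][0]++ -> VV[0]=[3, 4, 3]
Event 7: LOCAL 2: VV[2][2]++ -> VV[2]=[0, 1, 4]
Event 8: LOCAL 1: VV[1][1]++ -> VV[1]=[1, 5, 0]
Final vectors: VV[0]=[3, 4, 3]; VV[1]=[1, 5, 0]; VV[2]=[0, 1, 4]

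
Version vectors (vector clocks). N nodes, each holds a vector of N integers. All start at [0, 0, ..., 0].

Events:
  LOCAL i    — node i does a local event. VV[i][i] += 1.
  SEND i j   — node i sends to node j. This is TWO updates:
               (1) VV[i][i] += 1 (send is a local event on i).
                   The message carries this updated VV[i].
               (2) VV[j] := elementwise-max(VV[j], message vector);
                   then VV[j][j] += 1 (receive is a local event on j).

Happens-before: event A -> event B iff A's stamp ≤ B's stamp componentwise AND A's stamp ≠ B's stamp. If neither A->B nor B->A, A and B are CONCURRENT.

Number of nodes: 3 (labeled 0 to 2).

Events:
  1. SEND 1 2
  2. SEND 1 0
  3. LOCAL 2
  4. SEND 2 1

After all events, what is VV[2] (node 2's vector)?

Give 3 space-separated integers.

Initial: VV[0]=[0, 0, 0]
Initial: VV[1]=[0, 0, 0]
Initial: VV[2]=[0, 0, 0]
Event 1: SEND 1->2: VV[1][1]++ -> VV[1]=[0, 1, 0], msg_vec=[0, 1, 0]; VV[2]=max(VV[2],msg_vec) then VV[2][2]++ -> VV[2]=[0, 1, 1]
Event 2: SEND 1->0: VV[1][1]++ -> VV[1]=[0, 2, 0], msg_vec=[0, 2, 0]; VV[0]=max(VV[0],msg_vec) then VV[0][0]++ -> VV[0]=[1, 2, 0]
Event 3: LOCAL 2: VV[2][2]++ -> VV[2]=[0, 1, 2]
Event 4: SEND 2->1: VV[2][2]++ -> VV[2]=[0, 1, 3], msg_vec=[0, 1, 3]; VV[1]=max(VV[1],msg_vec) then VV[1][1]++ -> VV[1]=[0, 3, 3]
Final vectors: VV[0]=[1, 2, 0]; VV[1]=[0, 3, 3]; VV[2]=[0, 1, 3]

Answer: 0 1 3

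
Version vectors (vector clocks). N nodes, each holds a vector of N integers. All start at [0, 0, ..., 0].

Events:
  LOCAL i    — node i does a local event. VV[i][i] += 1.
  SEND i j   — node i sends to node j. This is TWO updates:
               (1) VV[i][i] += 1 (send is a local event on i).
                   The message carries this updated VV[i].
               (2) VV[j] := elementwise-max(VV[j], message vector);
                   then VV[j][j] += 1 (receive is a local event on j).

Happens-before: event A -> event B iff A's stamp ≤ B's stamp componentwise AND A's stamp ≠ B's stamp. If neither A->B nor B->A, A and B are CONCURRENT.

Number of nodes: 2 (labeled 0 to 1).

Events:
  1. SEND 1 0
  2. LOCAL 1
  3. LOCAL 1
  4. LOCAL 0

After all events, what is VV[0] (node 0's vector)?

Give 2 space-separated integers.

Answer: 2 1

Derivation:
Initial: VV[0]=[0, 0]
Initial: VV[1]=[0, 0]
Event 1: SEND 1->0: VV[1][1]++ -> VV[1]=[0, 1], msg_vec=[0, 1]; VV[0]=max(VV[0],msg_vec) then VV[0][0]++ -> VV[0]=[1, 1]
Event 2: LOCAL 1: VV[1][1]++ -> VV[1]=[0, 2]
Event 3: LOCAL 1: VV[1][1]++ -> VV[1]=[0, 3]
Event 4: LOCAL 0: VV[0][0]++ -> VV[0]=[2, 1]
Final vectors: VV[0]=[2, 1]; VV[1]=[0, 3]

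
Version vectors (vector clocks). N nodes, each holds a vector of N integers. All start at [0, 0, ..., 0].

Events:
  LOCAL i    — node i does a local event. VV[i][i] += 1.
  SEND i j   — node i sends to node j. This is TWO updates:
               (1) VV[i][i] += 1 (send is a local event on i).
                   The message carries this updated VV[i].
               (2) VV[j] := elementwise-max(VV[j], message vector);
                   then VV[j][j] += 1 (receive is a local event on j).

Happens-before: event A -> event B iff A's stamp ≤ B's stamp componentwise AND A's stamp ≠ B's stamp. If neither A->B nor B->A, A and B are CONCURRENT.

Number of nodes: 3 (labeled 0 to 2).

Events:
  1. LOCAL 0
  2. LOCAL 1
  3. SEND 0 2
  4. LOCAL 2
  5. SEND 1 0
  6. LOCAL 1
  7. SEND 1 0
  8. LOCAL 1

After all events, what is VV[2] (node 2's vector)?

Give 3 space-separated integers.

Initial: VV[0]=[0, 0, 0]
Initial: VV[1]=[0, 0, 0]
Initial: VV[2]=[0, 0, 0]
Event 1: LOCAL 0: VV[0][0]++ -> VV[0]=[1, 0, 0]
Event 2: LOCAL 1: VV[1][1]++ -> VV[1]=[0, 1, 0]
Event 3: SEND 0->2: VV[0][0]++ -> VV[0]=[2, 0, 0], msg_vec=[2, 0, 0]; VV[2]=max(VV[2],msg_vec) then VV[2][2]++ -> VV[2]=[2, 0, 1]
Event 4: LOCAL 2: VV[2][2]++ -> VV[2]=[2, 0, 2]
Event 5: SEND 1->0: VV[1][1]++ -> VV[1]=[0, 2, 0], msg_vec=[0, 2, 0]; VV[0]=max(VV[0],msg_vec) then VV[0][0]++ -> VV[0]=[3, 2, 0]
Event 6: LOCAL 1: VV[1][1]++ -> VV[1]=[0, 3, 0]
Event 7: SEND 1->0: VV[1][1]++ -> VV[1]=[0, 4, 0], msg_vec=[0, 4, 0]; VV[0]=max(VV[0],msg_vec) then VV[0][0]++ -> VV[0]=[4, 4, 0]
Event 8: LOCAL 1: VV[1][1]++ -> VV[1]=[0, 5, 0]
Final vectors: VV[0]=[4, 4, 0]; VV[1]=[0, 5, 0]; VV[2]=[2, 0, 2]

Answer: 2 0 2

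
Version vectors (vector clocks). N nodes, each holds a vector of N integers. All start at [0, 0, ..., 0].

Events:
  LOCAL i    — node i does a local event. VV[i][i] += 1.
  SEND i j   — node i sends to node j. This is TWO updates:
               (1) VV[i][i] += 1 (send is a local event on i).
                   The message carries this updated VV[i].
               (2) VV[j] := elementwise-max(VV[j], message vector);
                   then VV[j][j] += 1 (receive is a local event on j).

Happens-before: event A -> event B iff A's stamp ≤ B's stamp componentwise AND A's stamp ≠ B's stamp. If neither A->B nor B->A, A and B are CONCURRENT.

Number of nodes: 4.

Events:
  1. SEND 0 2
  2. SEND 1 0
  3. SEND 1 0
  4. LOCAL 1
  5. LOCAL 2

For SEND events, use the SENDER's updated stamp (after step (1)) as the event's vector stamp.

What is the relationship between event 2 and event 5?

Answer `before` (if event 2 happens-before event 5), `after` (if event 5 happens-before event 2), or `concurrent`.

Answer: concurrent

Derivation:
Initial: VV[0]=[0, 0, 0, 0]
Initial: VV[1]=[0, 0, 0, 0]
Initial: VV[2]=[0, 0, 0, 0]
Initial: VV[3]=[0, 0, 0, 0]
Event 1: SEND 0->2: VV[0][0]++ -> VV[0]=[1, 0, 0, 0], msg_vec=[1, 0, 0, 0]; VV[2]=max(VV[2],msg_vec) then VV[2][2]++ -> VV[2]=[1, 0, 1, 0]
Event 2: SEND 1->0: VV[1][1]++ -> VV[1]=[0, 1, 0, 0], msg_vec=[0, 1, 0, 0]; VV[0]=max(VV[0],msg_vec) then VV[0][0]++ -> VV[0]=[2, 1, 0, 0]
Event 3: SEND 1->0: VV[1][1]++ -> VV[1]=[0, 2, 0, 0], msg_vec=[0, 2, 0, 0]; VV[0]=max(VV[0],msg_vec) then VV[0][0]++ -> VV[0]=[3, 2, 0, 0]
Event 4: LOCAL 1: VV[1][1]++ -> VV[1]=[0, 3, 0, 0]
Event 5: LOCAL 2: VV[2][2]++ -> VV[2]=[1, 0, 2, 0]
Event 2 stamp: [0, 1, 0, 0]
Event 5 stamp: [1, 0, 2, 0]
[0, 1, 0, 0] <= [1, 0, 2, 0]? False
[1, 0, 2, 0] <= [0, 1, 0, 0]? False
Relation: concurrent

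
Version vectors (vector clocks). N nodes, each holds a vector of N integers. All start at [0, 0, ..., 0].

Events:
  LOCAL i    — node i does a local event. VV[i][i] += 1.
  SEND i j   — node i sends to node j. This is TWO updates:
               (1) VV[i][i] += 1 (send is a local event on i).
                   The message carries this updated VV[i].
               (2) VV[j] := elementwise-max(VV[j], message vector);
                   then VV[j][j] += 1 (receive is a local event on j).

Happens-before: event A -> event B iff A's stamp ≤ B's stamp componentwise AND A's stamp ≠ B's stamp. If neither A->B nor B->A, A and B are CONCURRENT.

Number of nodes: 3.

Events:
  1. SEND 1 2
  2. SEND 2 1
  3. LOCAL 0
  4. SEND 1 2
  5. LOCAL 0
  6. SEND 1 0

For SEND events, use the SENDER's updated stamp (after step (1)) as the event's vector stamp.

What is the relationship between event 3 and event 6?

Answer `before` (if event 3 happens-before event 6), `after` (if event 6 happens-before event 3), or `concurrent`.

Initial: VV[0]=[0, 0, 0]
Initial: VV[1]=[0, 0, 0]
Initial: VV[2]=[0, 0, 0]
Event 1: SEND 1->2: VV[1][1]++ -> VV[1]=[0, 1, 0], msg_vec=[0, 1, 0]; VV[2]=max(VV[2],msg_vec) then VV[2][2]++ -> VV[2]=[0, 1, 1]
Event 2: SEND 2->1: VV[2][2]++ -> VV[2]=[0, 1, 2], msg_vec=[0, 1, 2]; VV[1]=max(VV[1],msg_vec) then VV[1][1]++ -> VV[1]=[0, 2, 2]
Event 3: LOCAL 0: VV[0][0]++ -> VV[0]=[1, 0, 0]
Event 4: SEND 1->2: VV[1][1]++ -> VV[1]=[0, 3, 2], msg_vec=[0, 3, 2]; VV[2]=max(VV[2],msg_vec) then VV[2][2]++ -> VV[2]=[0, 3, 3]
Event 5: LOCAL 0: VV[0][0]++ -> VV[0]=[2, 0, 0]
Event 6: SEND 1->0: VV[1][1]++ -> VV[1]=[0, 4, 2], msg_vec=[0, 4, 2]; VV[0]=max(VV[0],msg_vec) then VV[0][0]++ -> VV[0]=[3, 4, 2]
Event 3 stamp: [1, 0, 0]
Event 6 stamp: [0, 4, 2]
[1, 0, 0] <= [0, 4, 2]? False
[0, 4, 2] <= [1, 0, 0]? False
Relation: concurrent

Answer: concurrent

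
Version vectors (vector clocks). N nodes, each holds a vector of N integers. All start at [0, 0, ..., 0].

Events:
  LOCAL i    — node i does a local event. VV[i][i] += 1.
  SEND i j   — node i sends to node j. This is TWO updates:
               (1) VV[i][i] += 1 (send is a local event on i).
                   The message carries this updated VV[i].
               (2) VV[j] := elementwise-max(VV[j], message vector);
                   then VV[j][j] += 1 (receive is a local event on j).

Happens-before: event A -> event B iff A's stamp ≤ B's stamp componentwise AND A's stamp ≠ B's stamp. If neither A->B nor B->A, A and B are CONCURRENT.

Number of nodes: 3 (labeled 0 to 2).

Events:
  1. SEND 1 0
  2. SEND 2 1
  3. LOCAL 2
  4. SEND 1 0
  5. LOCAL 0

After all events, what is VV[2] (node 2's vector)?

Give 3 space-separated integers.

Initial: VV[0]=[0, 0, 0]
Initial: VV[1]=[0, 0, 0]
Initial: VV[2]=[0, 0, 0]
Event 1: SEND 1->0: VV[1][1]++ -> VV[1]=[0, 1, 0], msg_vec=[0, 1, 0]; VV[0]=max(VV[0],msg_vec) then VV[0][0]++ -> VV[0]=[1, 1, 0]
Event 2: SEND 2->1: VV[2][2]++ -> VV[2]=[0, 0, 1], msg_vec=[0, 0, 1]; VV[1]=max(VV[1],msg_vec) then VV[1][1]++ -> VV[1]=[0, 2, 1]
Event 3: LOCAL 2: VV[2][2]++ -> VV[2]=[0, 0, 2]
Event 4: SEND 1->0: VV[1][1]++ -> VV[1]=[0, 3, 1], msg_vec=[0, 3, 1]; VV[0]=max(VV[0],msg_vec) then VV[0][0]++ -> VV[0]=[2, 3, 1]
Event 5: LOCAL 0: VV[0][0]++ -> VV[0]=[3, 3, 1]
Final vectors: VV[0]=[3, 3, 1]; VV[1]=[0, 3, 1]; VV[2]=[0, 0, 2]

Answer: 0 0 2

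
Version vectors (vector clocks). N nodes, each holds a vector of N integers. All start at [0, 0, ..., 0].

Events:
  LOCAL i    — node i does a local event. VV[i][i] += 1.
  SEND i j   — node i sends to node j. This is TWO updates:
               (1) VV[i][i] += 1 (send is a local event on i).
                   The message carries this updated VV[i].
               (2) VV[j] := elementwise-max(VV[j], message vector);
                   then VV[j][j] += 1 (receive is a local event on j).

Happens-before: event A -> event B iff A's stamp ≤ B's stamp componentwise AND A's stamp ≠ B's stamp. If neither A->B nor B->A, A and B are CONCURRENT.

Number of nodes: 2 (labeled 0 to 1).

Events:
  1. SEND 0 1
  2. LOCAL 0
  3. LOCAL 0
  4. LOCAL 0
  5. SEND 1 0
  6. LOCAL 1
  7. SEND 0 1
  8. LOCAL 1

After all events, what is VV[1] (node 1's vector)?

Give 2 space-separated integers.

Initial: VV[0]=[0, 0]
Initial: VV[1]=[0, 0]
Event 1: SEND 0->1: VV[0][0]++ -> VV[0]=[1, 0], msg_vec=[1, 0]; VV[1]=max(VV[1],msg_vec) then VV[1][1]++ -> VV[1]=[1, 1]
Event 2: LOCAL 0: VV[0][0]++ -> VV[0]=[2, 0]
Event 3: LOCAL 0: VV[0][0]++ -> VV[0]=[3, 0]
Event 4: LOCAL 0: VV[0][0]++ -> VV[0]=[4, 0]
Event 5: SEND 1->0: VV[1][1]++ -> VV[1]=[1, 2], msg_vec=[1, 2]; VV[0]=max(VV[0],msg_vec) then VV[0][0]++ -> VV[0]=[5, 2]
Event 6: LOCAL 1: VV[1][1]++ -> VV[1]=[1, 3]
Event 7: SEND 0->1: VV[0][0]++ -> VV[0]=[6, 2], msg_vec=[6, 2]; VV[1]=max(VV[1],msg_vec) then VV[1][1]++ -> VV[1]=[6, 4]
Event 8: LOCAL 1: VV[1][1]++ -> VV[1]=[6, 5]
Final vectors: VV[0]=[6, 2]; VV[1]=[6, 5]

Answer: 6 5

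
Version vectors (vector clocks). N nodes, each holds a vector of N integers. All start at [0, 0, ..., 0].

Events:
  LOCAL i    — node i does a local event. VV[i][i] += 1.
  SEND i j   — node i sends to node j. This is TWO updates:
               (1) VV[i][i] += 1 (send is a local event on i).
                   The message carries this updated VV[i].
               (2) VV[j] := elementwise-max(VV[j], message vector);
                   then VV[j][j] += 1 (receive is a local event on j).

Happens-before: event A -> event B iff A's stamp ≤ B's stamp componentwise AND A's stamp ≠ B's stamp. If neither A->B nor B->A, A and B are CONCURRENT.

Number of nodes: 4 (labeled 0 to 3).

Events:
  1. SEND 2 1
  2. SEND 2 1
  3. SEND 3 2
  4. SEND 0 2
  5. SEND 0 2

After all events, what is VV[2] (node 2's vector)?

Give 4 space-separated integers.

Answer: 2 0 5 1

Derivation:
Initial: VV[0]=[0, 0, 0, 0]
Initial: VV[1]=[0, 0, 0, 0]
Initial: VV[2]=[0, 0, 0, 0]
Initial: VV[3]=[0, 0, 0, 0]
Event 1: SEND 2->1: VV[2][2]++ -> VV[2]=[0, 0, 1, 0], msg_vec=[0, 0, 1, 0]; VV[1]=max(VV[1],msg_vec) then VV[1][1]++ -> VV[1]=[0, 1, 1, 0]
Event 2: SEND 2->1: VV[2][2]++ -> VV[2]=[0, 0, 2, 0], msg_vec=[0, 0, 2, 0]; VV[1]=max(VV[1],msg_vec) then VV[1][1]++ -> VV[1]=[0, 2, 2, 0]
Event 3: SEND 3->2: VV[3][3]++ -> VV[3]=[0, 0, 0, 1], msg_vec=[0, 0, 0, 1]; VV[2]=max(VV[2],msg_vec) then VV[2][2]++ -> VV[2]=[0, 0, 3, 1]
Event 4: SEND 0->2: VV[0][0]++ -> VV[0]=[1, 0, 0, 0], msg_vec=[1, 0, 0, 0]; VV[2]=max(VV[2],msg_vec) then VV[2][2]++ -> VV[2]=[1, 0, 4, 1]
Event 5: SEND 0->2: VV[0][0]++ -> VV[0]=[2, 0, 0, 0], msg_vec=[2, 0, 0, 0]; VV[2]=max(VV[2],msg_vec) then VV[2][2]++ -> VV[2]=[2, 0, 5, 1]
Final vectors: VV[0]=[2, 0, 0, 0]; VV[1]=[0, 2, 2, 0]; VV[2]=[2, 0, 5, 1]; VV[3]=[0, 0, 0, 1]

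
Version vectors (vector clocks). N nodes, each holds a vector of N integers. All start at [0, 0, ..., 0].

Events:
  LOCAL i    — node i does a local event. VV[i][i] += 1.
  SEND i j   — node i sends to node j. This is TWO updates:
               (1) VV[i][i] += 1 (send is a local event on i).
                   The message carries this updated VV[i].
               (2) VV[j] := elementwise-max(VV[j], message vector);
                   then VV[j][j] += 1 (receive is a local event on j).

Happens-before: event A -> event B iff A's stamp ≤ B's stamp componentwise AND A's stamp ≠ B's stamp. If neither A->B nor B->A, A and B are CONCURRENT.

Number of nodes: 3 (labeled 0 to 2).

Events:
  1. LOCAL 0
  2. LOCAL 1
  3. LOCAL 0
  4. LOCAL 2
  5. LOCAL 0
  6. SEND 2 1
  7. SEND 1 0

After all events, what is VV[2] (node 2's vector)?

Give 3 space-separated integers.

Initial: VV[0]=[0, 0, 0]
Initial: VV[1]=[0, 0, 0]
Initial: VV[2]=[0, 0, 0]
Event 1: LOCAL 0: VV[0][0]++ -> VV[0]=[1, 0, 0]
Event 2: LOCAL 1: VV[1][1]++ -> VV[1]=[0, 1, 0]
Event 3: LOCAL 0: VV[0][0]++ -> VV[0]=[2, 0, 0]
Event 4: LOCAL 2: VV[2][2]++ -> VV[2]=[0, 0, 1]
Event 5: LOCAL 0: VV[0][0]++ -> VV[0]=[3, 0, 0]
Event 6: SEND 2->1: VV[2][2]++ -> VV[2]=[0, 0, 2], msg_vec=[0, 0, 2]; VV[1]=max(VV[1],msg_vec) then VV[1][1]++ -> VV[1]=[0, 2, 2]
Event 7: SEND 1->0: VV[1][1]++ -> VV[1]=[0, 3, 2], msg_vec=[0, 3, 2]; VV[0]=max(VV[0],msg_vec) then VV[0][0]++ -> VV[0]=[4, 3, 2]
Final vectors: VV[0]=[4, 3, 2]; VV[1]=[0, 3, 2]; VV[2]=[0, 0, 2]

Answer: 0 0 2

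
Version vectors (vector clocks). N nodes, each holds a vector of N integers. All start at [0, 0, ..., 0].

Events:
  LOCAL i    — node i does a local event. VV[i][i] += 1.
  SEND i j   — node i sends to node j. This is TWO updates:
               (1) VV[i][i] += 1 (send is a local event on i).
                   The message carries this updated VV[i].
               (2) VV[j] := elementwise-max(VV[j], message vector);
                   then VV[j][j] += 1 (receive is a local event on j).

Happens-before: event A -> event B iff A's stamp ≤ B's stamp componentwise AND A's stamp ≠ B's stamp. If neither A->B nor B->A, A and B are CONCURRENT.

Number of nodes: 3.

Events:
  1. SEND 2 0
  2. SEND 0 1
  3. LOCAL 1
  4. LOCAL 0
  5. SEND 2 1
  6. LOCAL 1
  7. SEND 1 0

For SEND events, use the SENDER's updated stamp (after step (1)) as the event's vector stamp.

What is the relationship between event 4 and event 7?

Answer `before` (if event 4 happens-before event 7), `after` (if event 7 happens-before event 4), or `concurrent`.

Initial: VV[0]=[0, 0, 0]
Initial: VV[1]=[0, 0, 0]
Initial: VV[2]=[0, 0, 0]
Event 1: SEND 2->0: VV[2][2]++ -> VV[2]=[0, 0, 1], msg_vec=[0, 0, 1]; VV[0]=max(VV[0],msg_vec) then VV[0][0]++ -> VV[0]=[1, 0, 1]
Event 2: SEND 0->1: VV[0][0]++ -> VV[0]=[2, 0, 1], msg_vec=[2, 0, 1]; VV[1]=max(VV[1],msg_vec) then VV[1][1]++ -> VV[1]=[2, 1, 1]
Event 3: LOCAL 1: VV[1][1]++ -> VV[1]=[2, 2, 1]
Event 4: LOCAL 0: VV[0][0]++ -> VV[0]=[3, 0, 1]
Event 5: SEND 2->1: VV[2][2]++ -> VV[2]=[0, 0, 2], msg_vec=[0, 0, 2]; VV[1]=max(VV[1],msg_vec) then VV[1][1]++ -> VV[1]=[2, 3, 2]
Event 6: LOCAL 1: VV[1][1]++ -> VV[1]=[2, 4, 2]
Event 7: SEND 1->0: VV[1][1]++ -> VV[1]=[2, 5, 2], msg_vec=[2, 5, 2]; VV[0]=max(VV[0],msg_vec) then VV[0][0]++ -> VV[0]=[4, 5, 2]
Event 4 stamp: [3, 0, 1]
Event 7 stamp: [2, 5, 2]
[3, 0, 1] <= [2, 5, 2]? False
[2, 5, 2] <= [3, 0, 1]? False
Relation: concurrent

Answer: concurrent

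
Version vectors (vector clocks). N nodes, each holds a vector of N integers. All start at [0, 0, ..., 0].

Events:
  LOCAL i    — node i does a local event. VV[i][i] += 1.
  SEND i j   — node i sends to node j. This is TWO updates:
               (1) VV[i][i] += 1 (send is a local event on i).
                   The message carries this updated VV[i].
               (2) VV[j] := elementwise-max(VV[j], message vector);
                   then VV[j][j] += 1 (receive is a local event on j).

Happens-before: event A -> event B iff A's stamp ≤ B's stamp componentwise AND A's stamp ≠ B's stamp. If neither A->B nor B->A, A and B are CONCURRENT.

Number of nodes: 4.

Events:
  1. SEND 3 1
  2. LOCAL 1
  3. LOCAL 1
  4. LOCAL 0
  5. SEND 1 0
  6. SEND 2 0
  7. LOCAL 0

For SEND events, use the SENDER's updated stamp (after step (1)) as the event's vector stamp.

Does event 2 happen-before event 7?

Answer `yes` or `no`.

Initial: VV[0]=[0, 0, 0, 0]
Initial: VV[1]=[0, 0, 0, 0]
Initial: VV[2]=[0, 0, 0, 0]
Initial: VV[3]=[0, 0, 0, 0]
Event 1: SEND 3->1: VV[3][3]++ -> VV[3]=[0, 0, 0, 1], msg_vec=[0, 0, 0, 1]; VV[1]=max(VV[1],msg_vec) then VV[1][1]++ -> VV[1]=[0, 1, 0, 1]
Event 2: LOCAL 1: VV[1][1]++ -> VV[1]=[0, 2, 0, 1]
Event 3: LOCAL 1: VV[1][1]++ -> VV[1]=[0, 3, 0, 1]
Event 4: LOCAL 0: VV[0][0]++ -> VV[0]=[1, 0, 0, 0]
Event 5: SEND 1->0: VV[1][1]++ -> VV[1]=[0, 4, 0, 1], msg_vec=[0, 4, 0, 1]; VV[0]=max(VV[0],msg_vec) then VV[0][0]++ -> VV[0]=[2, 4, 0, 1]
Event 6: SEND 2->0: VV[2][2]++ -> VV[2]=[0, 0, 1, 0], msg_vec=[0, 0, 1, 0]; VV[0]=max(VV[0],msg_vec) then VV[0][0]++ -> VV[0]=[3, 4, 1, 1]
Event 7: LOCAL 0: VV[0][0]++ -> VV[0]=[4, 4, 1, 1]
Event 2 stamp: [0, 2, 0, 1]
Event 7 stamp: [4, 4, 1, 1]
[0, 2, 0, 1] <= [4, 4, 1, 1]? True. Equal? False. Happens-before: True

Answer: yes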